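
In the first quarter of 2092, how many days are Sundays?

13

Jan 1, 2092 is a Tuesday.
From Jan 1, 2092 to Mar 31, 2092 is 91 days inclusive.
91 = 7 × 13, so the span is exactly 13 full weeks.
Each full week contributes one Sunday: 13 so far.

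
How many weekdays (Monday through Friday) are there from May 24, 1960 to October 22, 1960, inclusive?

109

May 24, 1960 is a Tuesday.
That's 152 days from start to end, counting both.
152 = 7 × 21 + 5, so there are 21 full weeks plus 5 extra days.
Each full week contributes 5 weekdays (Mon–Fri): 21 × 5 = 105.
The 5 extra days are Tue, Wed, Thu, Fri, Sat — 4 of them qualify.
Total: 105 + 4 = 109.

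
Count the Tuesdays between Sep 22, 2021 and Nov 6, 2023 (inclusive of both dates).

110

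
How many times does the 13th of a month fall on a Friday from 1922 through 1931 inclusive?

19

Friday-the-13ths by year:
1922: Jan, Oct
1923: Apr, Jul
1924: Jun
1925: Feb, Mar, Nov
1926: Aug
1927: May
1928: Jan, Apr, Jul
1929: Sep, Dec
1930: Jun
1931: Feb, Mar, Nov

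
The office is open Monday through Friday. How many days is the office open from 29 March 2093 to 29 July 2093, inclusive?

88 weekdays

29 March 2093 is a Sunday.
That's 123 days from start to end, counting both.
123 = 7 × 17 + 4, so there are 17 full weeks plus 4 extra days.
Each full week contributes 5 weekdays (Mon–Fri): 17 × 5 = 85.
The 4 extra days are Sun, Mon, Tue, Wed — 3 of them qualify.
Total: 85 + 3 = 88.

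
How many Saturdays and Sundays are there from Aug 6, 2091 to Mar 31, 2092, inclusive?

68

Aug 6, 2091 is a Monday.
That's 239 days from start to end, counting both.
239 = 7 × 34 + 1, so there are 34 full weeks plus 1 extra day.
Each full week contributes 2 weekend days (Sat, Sun): 34 × 2 = 68.
The 1 extra day is Monday — none qualify.
Total: 68 + 0 = 68.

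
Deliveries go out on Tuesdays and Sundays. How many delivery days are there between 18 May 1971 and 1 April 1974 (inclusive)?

300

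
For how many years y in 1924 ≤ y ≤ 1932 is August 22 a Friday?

2

Day of week of August 22 in each year:
1924: Fri ✓, 1925: Sat, 1926: Sun, 1927: Mon, 1928: Wed, 1929: Thu, 1930: Fri ✓, 1931: Sat, 1932: Mon
Fridays: 1924, 1930.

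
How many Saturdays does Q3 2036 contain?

13

2036-07-01 is a Tuesday.
The range spans 92 days (inclusive of both endpoints).
92 = 7 × 13 + 1, so there are 13 full weeks plus 1 extra day.
Each full week contributes one Saturday: 13 so far.
The 1 extra day is Tue — none qualify.
Total: 13 + 0 = 13.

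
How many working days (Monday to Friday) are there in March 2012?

22

2012-03-01 is a Thursday.
That's 31 days from start to end, counting both.
31 = 7 × 4 + 3, so there are 4 full weeks plus 3 extra days.
Each full week contributes 5 weekdays (Mon–Fri): 4 × 5 = 20.
The 3 extra days are Thursday, Friday, Saturday — 2 of them qualify.
Total: 20 + 2 = 22.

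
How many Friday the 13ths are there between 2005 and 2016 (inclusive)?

Friday-the-13ths by year:
2005: May
2006: Jan, Oct
2007: Apr, Jul
2008: Jun
2009: Feb, Mar, Nov
2010: Aug
2011: May
2012: Jan, Apr, Jul
2013: Sep, Dec
2014: Jun
2015: Feb, Mar, Nov
2016: May

21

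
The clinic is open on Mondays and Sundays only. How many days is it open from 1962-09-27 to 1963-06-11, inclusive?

1962-09-27 is a Thursday.
From 1962-09-27 to 1963-06-11 is 258 days inclusive.
258 = 7 × 36 + 6, so there are 36 full weeks plus 6 extra days.
Each full week contributes 2 days from the set (Mon, Sun): 36 × 2 = 72.
The 6 extra days are Thursday, Friday, Saturday, Sunday, Monday, Tuesday — 2 of them qualify.
Total: 72 + 2 = 74.

74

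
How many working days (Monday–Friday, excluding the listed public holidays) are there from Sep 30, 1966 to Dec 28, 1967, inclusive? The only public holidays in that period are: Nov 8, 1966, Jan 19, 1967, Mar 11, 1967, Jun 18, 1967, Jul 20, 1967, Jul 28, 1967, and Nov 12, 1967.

321

Sep 30, 1966 is a Friday.
The range spans 455 days (inclusive of both endpoints).
455 = 7 × 65, so the span is exactly 65 full weeks.
Each full week contributes 5 weekdays (Mon–Fri): 65 × 5 = 325.
Holidays: Nov 8, 1966 (Tue); Jan 19, 1967 (Thu); Mar 11, 1967 (Sat); Jun 18, 1967 (Sun); Jul 20, 1967 (Thu); Jul 28, 1967 (Fri); Nov 12, 1967 (Sun).
4 of the 7 holidays fall on weekdays; the rest are weekends and were already excluded.
Business days: 325 − 4 = 321.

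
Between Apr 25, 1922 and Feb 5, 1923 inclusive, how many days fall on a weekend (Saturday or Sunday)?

Apr 25, 1922 is a Tuesday.
From Apr 25, 1922 to Feb 5, 1923 is 287 days inclusive.
287 = 7 × 41, so the span is exactly 41 full weeks.
Each full week contributes 2 weekend days (Sat, Sun): 41 × 2 = 82.

82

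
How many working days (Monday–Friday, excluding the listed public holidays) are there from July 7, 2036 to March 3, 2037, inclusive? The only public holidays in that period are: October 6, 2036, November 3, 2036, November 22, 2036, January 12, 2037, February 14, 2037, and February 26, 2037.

July 7, 2036 is a Monday.
From July 7, 2036 to March 3, 2037 is 240 days inclusive.
240 = 7 × 34 + 2, so there are 34 full weeks plus 2 extra days.
Each full week contributes 5 weekdays (Mon–Fri): 34 × 5 = 170.
The 2 extra days are Mon, Tue — 2 of them qualify.
Total: 170 + 2 = 172.
Holidays: October 6, 2036 (Mon); November 3, 2036 (Mon); November 22, 2036 (Sat); January 12, 2037 (Mon); February 14, 2037 (Sat); February 26, 2037 (Thu).
4 of the 6 holidays fall on weekdays; the rest are weekends and were already excluded.
Business days: 172 − 4 = 168.

168 working days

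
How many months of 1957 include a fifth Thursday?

4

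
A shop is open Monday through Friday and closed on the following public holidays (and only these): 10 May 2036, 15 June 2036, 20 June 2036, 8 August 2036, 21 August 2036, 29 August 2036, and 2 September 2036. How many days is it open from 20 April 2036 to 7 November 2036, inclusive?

20 April 2036 is a Sunday.
That's 202 days from start to end, counting both.
202 = 7 × 28 + 6, so there are 28 full weeks plus 6 extra days.
Each full week contributes 5 weekdays (Mon–Fri): 28 × 5 = 140.
The 6 extra days are Sun, Mon, Tue, Wed, Thu, Fri — 5 of them qualify.
Total: 140 + 5 = 145.
Holidays: 10 May 2036 (Sat); 15 June 2036 (Sun); 20 June 2036 (Fri); 8 August 2036 (Fri); 21 August 2036 (Thu); 29 August 2036 (Fri); 2 September 2036 (Tue).
5 of the 7 holidays fall on weekdays; the rest are weekends and were already excluded.
Business days: 145 − 5 = 140.

140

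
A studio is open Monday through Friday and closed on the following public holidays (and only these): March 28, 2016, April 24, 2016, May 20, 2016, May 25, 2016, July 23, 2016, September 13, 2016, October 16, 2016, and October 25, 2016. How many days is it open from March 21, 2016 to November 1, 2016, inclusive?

March 21, 2016 is a Monday.
The range spans 226 days (inclusive of both endpoints).
226 = 7 × 32 + 2, so there are 32 full weeks plus 2 extra days.
Each full week contributes 5 weekdays (Mon–Fri): 32 × 5 = 160.
The 2 extra days are Monday, Tuesday — 2 of them qualify.
Total: 160 + 2 = 162.
Holidays: March 28, 2016 (Mon); April 24, 2016 (Sun); May 20, 2016 (Fri); May 25, 2016 (Wed); July 23, 2016 (Sat); September 13, 2016 (Tue); October 16, 2016 (Sun); October 25, 2016 (Tue).
5 of the 8 holidays fall on weekdays; the rest are weekends and were already excluded.
Business days: 162 − 5 = 157.

157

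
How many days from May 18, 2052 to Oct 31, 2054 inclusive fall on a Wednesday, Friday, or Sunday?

May 18, 2052 is a Saturday.
From May 18, 2052 to Oct 31, 2054 is 897 days inclusive.
897 = 7 × 128 + 1, so there are 128 full weeks plus 1 extra day.
Each full week contributes 3 days from the set (Wed, Fri, Sun): 128 × 3 = 384.
The 1 extra day is Saturday — none qualify.
Total: 384 + 0 = 384.

384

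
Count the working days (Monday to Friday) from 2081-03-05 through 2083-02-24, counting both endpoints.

516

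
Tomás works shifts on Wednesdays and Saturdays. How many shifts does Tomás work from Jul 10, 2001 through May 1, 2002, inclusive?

Jul 10, 2001 is a Tuesday.
The range spans 296 days (inclusive of both endpoints).
296 = 7 × 42 + 2, so there are 42 full weeks plus 2 extra days.
Each full week contributes 2 days from the set (Wed, Sat): 42 × 2 = 84.
The 2 extra days are Tue, Wed — 1 of them qualifies.
Total: 84 + 1 = 85.

85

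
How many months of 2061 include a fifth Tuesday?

4

A month has five Tuesdays exactly when Tuesday falls within its first (length − 28) days.
Jan: 31 days, starts Sat → 5 of Sat, Sun, Mon
Feb: 28 days, starts Tue → 5 of (none)
Mar: 31 days, starts Tue → 5 of Tue, Wed, Thu ✓
Apr: 30 days, starts Fri → 5 of Fri, Sat
May: 31 days, starts Sun → 5 of Sun, Mon, Tue ✓
Jun: 30 days, starts Wed → 5 of Wed, Thu
Jul: 31 days, starts Fri → 5 of Fri, Sat, Sun
Aug: 31 days, starts Mon → 5 of Mon, Tue, Wed ✓
Sep: 30 days, starts Thu → 5 of Thu, Fri
Oct: 31 days, starts Sat → 5 of Sat, Sun, Mon
Nov: 30 days, starts Tue → 5 of Tue, Wed ✓
Dec: 31 days, starts Thu → 5 of Thu, Fri, Sat
Months with five Tuesdays: Mar, May, Aug, Nov.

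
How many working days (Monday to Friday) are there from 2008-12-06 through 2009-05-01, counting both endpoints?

105

2008-12-06 is a Saturday.
The range spans 147 days (inclusive of both endpoints).
147 = 7 × 21, so the span is exactly 21 full weeks.
Each full week contributes 5 weekdays (Mon–Fri): 21 × 5 = 105.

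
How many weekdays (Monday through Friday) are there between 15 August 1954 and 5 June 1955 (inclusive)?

210 weekdays

15 August 1954 is a Sunday.
The range spans 295 days (inclusive of both endpoints).
295 = 7 × 42 + 1, so there are 42 full weeks plus 1 extra day.
Each full week contributes 5 weekdays (Mon–Fri): 42 × 5 = 210.
The 1 extra day is Sun — none qualify.
Total: 210 + 0 = 210.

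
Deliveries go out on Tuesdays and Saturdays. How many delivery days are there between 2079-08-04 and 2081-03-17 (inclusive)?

2079-08-04 is a Friday.
That's 592 days from start to end, counting both.
592 = 7 × 84 + 4, so there are 84 full weeks plus 4 extra days.
Each full week contributes 2 days from the set (Tue, Sat): 84 × 2 = 168.
The 4 extra days are Fri, Sat, Sun, Mon — 1 of them qualifies.
Total: 168 + 1 = 169.

169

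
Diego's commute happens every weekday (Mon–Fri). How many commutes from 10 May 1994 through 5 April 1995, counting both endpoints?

10 May 1994 is a Tuesday.
The range spans 331 days (inclusive of both endpoints).
331 = 7 × 47 + 2, so there are 47 full weeks plus 2 extra days.
Each full week contributes 5 weekdays (Mon–Fri): 47 × 5 = 235.
The 2 extra days are Tuesday, Wednesday — 2 of them qualify.
Total: 235 + 2 = 237.

237 weekdays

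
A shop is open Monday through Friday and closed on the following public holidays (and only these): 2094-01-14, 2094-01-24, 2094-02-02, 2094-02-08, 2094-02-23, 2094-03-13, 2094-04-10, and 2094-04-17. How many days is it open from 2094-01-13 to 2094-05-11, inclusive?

2094-01-13 is a Wednesday.
The range spans 119 days (inclusive of both endpoints).
119 = 7 × 17, so the span is exactly 17 full weeks.
Each full week contributes 5 weekdays (Mon–Fri): 17 × 5 = 85.
Holidays: 2094-01-14 (Thu); 2094-01-24 (Sun); 2094-02-02 (Tue); 2094-02-08 (Mon); 2094-02-23 (Tue); 2094-03-13 (Sat); 2094-04-10 (Sat); 2094-04-17 (Sat).
4 of the 8 holidays fall on weekdays; the rest are weekends and were already excluded.
Business days: 85 − 4 = 81.

81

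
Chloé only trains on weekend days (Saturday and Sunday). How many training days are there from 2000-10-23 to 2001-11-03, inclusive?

2000-10-23 is a Monday.
That's 377 days from start to end, counting both.
377 = 7 × 53 + 6, so there are 53 full weeks plus 6 extra days.
Each full week contributes 2 weekend days (Sat, Sun): 53 × 2 = 106.
The 6 extra days are Monday, Tuesday, Wednesday, Thursday, Friday, Saturday — 1 of them qualifies.
Total: 106 + 1 = 107.

107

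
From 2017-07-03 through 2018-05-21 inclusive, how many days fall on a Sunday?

46 Sundays

2017-07-03 is a Monday.
The range spans 323 days (inclusive of both endpoints).
323 = 7 × 46 + 1, so there are 46 full weeks plus 1 extra day.
Each full week contributes one Sunday: 46 so far.
The 1 extra day is Mon — none qualify.
Total: 46 + 0 = 46.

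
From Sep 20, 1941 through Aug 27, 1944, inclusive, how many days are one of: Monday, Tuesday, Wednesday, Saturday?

613

Sep 20, 1941 is a Saturday.
The range spans 1073 days (inclusive of both endpoints).
1073 = 7 × 153 + 2, so there are 153 full weeks plus 2 extra days.
Each full week contributes 4 days from the set (Mon, Tue, Wed, Sat): 153 × 4 = 612.
The 2 extra days are Saturday, Sunday — 1 of them qualifies.
Total: 612 + 1 = 613.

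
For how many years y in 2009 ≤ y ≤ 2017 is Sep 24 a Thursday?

Day of week of September 24 in each year:
2009: Thu ✓, 2010: Fri, 2011: Sat, 2012: Mon, 2013: Tue, 2014: Wed, 2015: Thu ✓, 2016: Sat, 2017: Sun
Thursdays: 2009, 2015.

2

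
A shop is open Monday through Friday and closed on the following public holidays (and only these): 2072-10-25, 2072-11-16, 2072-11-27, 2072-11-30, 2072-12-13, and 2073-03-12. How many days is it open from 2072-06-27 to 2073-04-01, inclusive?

2072-06-27 is a Monday.
The range spans 279 days (inclusive of both endpoints).
279 = 7 × 39 + 6, so there are 39 full weeks plus 6 extra days.
Each full week contributes 5 weekdays (Mon–Fri): 39 × 5 = 195.
The 6 extra days are Monday, Tuesday, Wednesday, Thursday, Friday, Saturday — 5 of them qualify.
Total: 195 + 5 = 200.
Holidays: 2072-10-25 (Tue); 2072-11-16 (Wed); 2072-11-27 (Sun); 2072-11-30 (Wed); 2072-12-13 (Tue); 2073-03-12 (Sun).
4 of the 6 holidays fall on weekdays; the rest are weekends and were already excluded.
Business days: 200 − 4 = 196.

196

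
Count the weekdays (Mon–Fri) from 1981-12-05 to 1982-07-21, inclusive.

163 weekdays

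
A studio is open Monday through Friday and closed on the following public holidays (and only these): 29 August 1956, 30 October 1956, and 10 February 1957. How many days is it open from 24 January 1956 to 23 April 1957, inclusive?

24 January 1956 is a Tuesday.
From 24 January 1956 to 23 April 1957 is 456 days inclusive.
456 = 7 × 65 + 1, so there are 65 full weeks plus 1 extra day.
Each full week contributes 5 weekdays (Mon–Fri): 65 × 5 = 325.
The 1 extra day is Tue — 1 of them qualifies.
Total: 325 + 1 = 326.
Holidays: 29 August 1956 (Wed); 30 October 1956 (Tue); 10 February 1957 (Sun).
2 of the 3 holidays fall on weekdays; the rest are weekends and were already excluded.
Business days: 326 − 2 = 324.

324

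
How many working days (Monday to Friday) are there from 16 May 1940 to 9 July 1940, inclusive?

16 May 1940 is a Thursday.
The range spans 55 days (inclusive of both endpoints).
55 = 7 × 7 + 6, so there are 7 full weeks plus 6 extra days.
Each full week contributes 5 weekdays (Mon–Fri): 7 × 5 = 35.
The 6 extra days are Thursday, Friday, Saturday, Sunday, Monday, Tuesday — 4 of them qualify.
Total: 35 + 4 = 39.

39 weekdays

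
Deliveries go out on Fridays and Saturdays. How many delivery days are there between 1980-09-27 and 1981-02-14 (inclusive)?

1980-09-27 is a Saturday.
That's 141 days from start to end, counting both.
141 = 7 × 20 + 1, so there are 20 full weeks plus 1 extra day.
Each full week contributes 2 days from the set (Fri, Sat): 20 × 2 = 40.
The 1 extra day is Saturday — 1 of them qualifies.
Total: 40 + 1 = 41.

41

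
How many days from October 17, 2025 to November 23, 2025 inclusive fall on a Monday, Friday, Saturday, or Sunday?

23

October 17, 2025 is a Friday.
From October 17, 2025 to November 23, 2025 is 38 days inclusive.
38 = 7 × 5 + 3, so there are 5 full weeks plus 3 extra days.
Each full week contributes 4 days from the set (Mon, Fri, Sat, Sun): 5 × 4 = 20.
The 3 extra days are Friday, Saturday, Sunday — 3 of them qualify.
Total: 20 + 3 = 23.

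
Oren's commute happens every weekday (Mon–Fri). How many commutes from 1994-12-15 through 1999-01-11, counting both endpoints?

1994-12-15 is a Thursday.
The range spans 1489 days (inclusive of both endpoints).
1489 = 7 × 212 + 5, so there are 212 full weeks plus 5 extra days.
Each full week contributes 5 weekdays (Mon–Fri): 212 × 5 = 1060.
The 5 extra days are Thu, Fri, Sat, Sun, Mon — 3 of them qualify.
Total: 1060 + 3 = 1063.

1063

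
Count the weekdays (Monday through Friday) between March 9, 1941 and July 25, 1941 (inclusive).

March 9, 1941 is a Sunday.
That's 139 days from start to end, counting both.
139 = 7 × 19 + 6, so there are 19 full weeks plus 6 extra days.
Each full week contributes 5 weekdays (Mon–Fri): 19 × 5 = 95.
The 6 extra days are Sun, Mon, Tue, Wed, Thu, Fri — 5 of them qualify.
Total: 95 + 5 = 100.

100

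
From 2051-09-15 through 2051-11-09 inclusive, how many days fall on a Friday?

8 Fridays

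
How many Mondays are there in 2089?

52

Jan 1, 2089 is a Saturday.
That's 365 days from start to end, counting both.
365 = 7 × 52 + 1, so there are 52 full weeks plus 1 extra day.
Each full week contributes one Monday: 52 so far.
The 1 extra day is Saturday — none qualify.
Total: 52 + 0 = 52.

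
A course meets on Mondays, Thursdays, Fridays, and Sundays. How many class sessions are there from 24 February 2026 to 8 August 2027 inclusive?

303

24 February 2026 is a Tuesday.
From 24 February 2026 to 8 August 2027 is 531 days inclusive.
531 = 7 × 75 + 6, so there are 75 full weeks plus 6 extra days.
Each full week contributes 4 days from the set (Mon, Thu, Fri, Sun): 75 × 4 = 300.
The 6 extra days are Tue, Wed, Thu, Fri, Sat, Sun — 3 of them qualify.
Total: 300 + 3 = 303.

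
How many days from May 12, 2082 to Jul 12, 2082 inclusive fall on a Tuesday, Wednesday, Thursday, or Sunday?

May 12, 2082 is a Tuesday.
That's 62 days from start to end, counting both.
62 = 7 × 8 + 6, so there are 8 full weeks plus 6 extra days.
Each full week contributes 4 days from the set (Tue, Wed, Thu, Sun): 8 × 4 = 32.
The 6 extra days are Tue, Wed, Thu, Fri, Sat, Sun — 4 of them qualify.
Total: 32 + 4 = 36.

36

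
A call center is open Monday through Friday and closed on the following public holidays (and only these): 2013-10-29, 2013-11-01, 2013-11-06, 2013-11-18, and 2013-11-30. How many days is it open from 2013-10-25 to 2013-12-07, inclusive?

2013-10-25 is a Friday.
From 2013-10-25 to 2013-12-07 is 44 days inclusive.
44 = 7 × 6 + 2, so there are 6 full weeks plus 2 extra days.
Each full week contributes 5 weekdays (Mon–Fri): 6 × 5 = 30.
The 2 extra days are Friday, Saturday — 1 of them qualifies.
Total: 30 + 1 = 31.
Holidays: 2013-10-29 (Tue); 2013-11-01 (Fri); 2013-11-06 (Wed); 2013-11-18 (Mon); 2013-11-30 (Sat).
4 of the 5 holidays fall on weekdays; the rest are weekends and were already excluded.
Business days: 31 − 4 = 27.

27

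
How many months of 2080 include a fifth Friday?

A month has five Fridays exactly when Friday falls within its first (length − 28) days.
Jan: 31 days, starts Mon → 5 of Mon, Tue, Wed
Feb: 29 days, starts Thu → 5 of Thu
Mar: 31 days, starts Fri → 5 of Fri, Sat, Sun ✓
Apr: 30 days, starts Mon → 5 of Mon, Tue
May: 31 days, starts Wed → 5 of Wed, Thu, Fri ✓
Jun: 30 days, starts Sat → 5 of Sat, Sun
Jul: 31 days, starts Mon → 5 of Mon, Tue, Wed
Aug: 31 days, starts Thu → 5 of Thu, Fri, Sat ✓
Sep: 30 days, starts Sun → 5 of Sun, Mon
Oct: 31 days, starts Tue → 5 of Tue, Wed, Thu
Nov: 30 days, starts Fri → 5 of Fri, Sat ✓
Dec: 31 days, starts Sun → 5 of Sun, Mon, Tue
Months with five Fridays: Mar, May, Aug, Nov.

4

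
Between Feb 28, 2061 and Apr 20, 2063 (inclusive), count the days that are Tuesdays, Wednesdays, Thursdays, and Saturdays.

447

Feb 28, 2061 is a Monday.
The range spans 782 days (inclusive of both endpoints).
782 = 7 × 111 + 5, so there are 111 full weeks plus 5 extra days.
Each full week contributes 4 days from the set (Tue, Wed, Thu, Sat): 111 × 4 = 444.
The 5 extra days are Monday, Tuesday, Wednesday, Thursday, Friday — 3 of them qualify.
Total: 444 + 3 = 447.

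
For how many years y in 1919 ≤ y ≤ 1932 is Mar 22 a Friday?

Day of week of March 22 in each year:
1919: Sat, 1920: Mon, 1921: Tue, 1922: Wed, 1923: Thu, 1924: Sat, 1925: Sun, 1926: Mon, 1927: Tue, 1928: Thu, 1929: Fri ✓, 1930: Sat, 1931: Sun, 1932: Tue
Fridays: 1929.

1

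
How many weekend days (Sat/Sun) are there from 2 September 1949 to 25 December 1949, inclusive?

34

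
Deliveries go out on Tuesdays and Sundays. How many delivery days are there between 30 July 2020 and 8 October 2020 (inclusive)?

30 July 2020 is a Thursday.
That's 71 days from start to end, counting both.
71 = 7 × 10 + 1, so there are 10 full weeks plus 1 extra day.
Each full week contributes 2 days from the set (Tue, Sun): 10 × 2 = 20.
The 1 extra day is Thu — none qualify.
Total: 20 + 0 = 20.

20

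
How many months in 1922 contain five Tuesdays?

A month has five Tuesdays exactly when Tuesday falls within its first (length − 28) days.
Jan: 31 days, starts Sun → 5 of Sun, Mon, Tue ✓
Feb: 28 days, starts Wed → 5 of (none)
Mar: 31 days, starts Wed → 5 of Wed, Thu, Fri
Apr: 30 days, starts Sat → 5 of Sat, Sun
May: 31 days, starts Mon → 5 of Mon, Tue, Wed ✓
Jun: 30 days, starts Thu → 5 of Thu, Fri
Jul: 31 days, starts Sat → 5 of Sat, Sun, Mon
Aug: 31 days, starts Tue → 5 of Tue, Wed, Thu ✓
Sep: 30 days, starts Fri → 5 of Fri, Sat
Oct: 31 days, starts Sun → 5 of Sun, Mon, Tue ✓
Nov: 30 days, starts Wed → 5 of Wed, Thu
Dec: 31 days, starts Fri → 5 of Fri, Sat, Sun
Months with five Tuesdays: Jan, May, Aug, Oct.

4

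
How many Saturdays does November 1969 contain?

5

November 1, 1969 is a Saturday.
From November 1, 1969 to November 30, 1969 is 30 days inclusive.
30 = 7 × 4 + 2, so there are 4 full weeks plus 2 extra days.
Each full week contributes one Saturday: 4 so far.
The 2 extra days are Sat, Sun — 1 of them qualifies.
Total: 4 + 1 = 5.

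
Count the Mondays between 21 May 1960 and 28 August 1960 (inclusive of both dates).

14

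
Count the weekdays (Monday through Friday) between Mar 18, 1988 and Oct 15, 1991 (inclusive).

Mar 18, 1988 is a Friday.
That's 1307 days from start to end, counting both.
1307 = 7 × 186 + 5, so there are 186 full weeks plus 5 extra days.
Each full week contributes 5 weekdays (Mon–Fri): 186 × 5 = 930.
The 5 extra days are Fri, Sat, Sun, Mon, Tue — 3 of them qualify.
Total: 930 + 3 = 933.

933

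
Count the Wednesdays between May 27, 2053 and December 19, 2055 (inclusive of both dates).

May 27, 2053 is a Tuesday.
That's 937 days from start to end, counting both.
937 = 7 × 133 + 6, so there are 133 full weeks plus 6 extra days.
Each full week contributes one Wednesday: 133 so far.
The 6 extra days are Tuesday, Wednesday, Thursday, Friday, Saturday, Sunday — 1 of them qualifies.
Total: 133 + 1 = 134.

134 Wednesdays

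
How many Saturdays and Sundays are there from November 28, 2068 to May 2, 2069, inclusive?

November 28, 2068 is a Wednesday.
From November 28, 2068 to May 2, 2069 is 156 days inclusive.
156 = 7 × 22 + 2, so there are 22 full weeks plus 2 extra days.
Each full week contributes 2 weekend days (Sat, Sun): 22 × 2 = 44.
The 2 extra days are Wed, Thu — none qualify.
Total: 44 + 0 = 44.

44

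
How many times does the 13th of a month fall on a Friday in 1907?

2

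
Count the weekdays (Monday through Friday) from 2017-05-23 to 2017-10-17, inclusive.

106 weekdays

2017-05-23 is a Tuesday.
From 2017-05-23 to 2017-10-17 is 148 days inclusive.
148 = 7 × 21 + 1, so there are 21 full weeks plus 1 extra day.
Each full week contributes 5 weekdays (Mon–Fri): 21 × 5 = 105.
The 1 extra day is Tuesday — 1 of them qualifies.
Total: 105 + 1 = 106.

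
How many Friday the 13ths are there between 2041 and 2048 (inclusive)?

15

Friday-the-13ths by year:
2041: Sep, Dec
2042: Jun
2043: Feb, Mar, Nov
2044: May
2045: Jan, Oct
2046: Apr, Jul
2047: Sep, Dec
2048: Mar, Nov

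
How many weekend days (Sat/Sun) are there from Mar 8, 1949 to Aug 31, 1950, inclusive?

154

Mar 8, 1949 is a Tuesday.
The range spans 542 days (inclusive of both endpoints).
542 = 7 × 77 + 3, so there are 77 full weeks plus 3 extra days.
Each full week contributes 2 weekend days (Sat, Sun): 77 × 2 = 154.
The 3 extra days are Tuesday, Wednesday, Thursday — none qualify.
Total: 154 + 0 = 154.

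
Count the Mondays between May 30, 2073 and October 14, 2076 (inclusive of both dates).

176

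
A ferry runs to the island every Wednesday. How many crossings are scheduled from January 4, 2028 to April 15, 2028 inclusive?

15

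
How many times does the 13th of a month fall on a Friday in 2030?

2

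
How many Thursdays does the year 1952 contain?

January 1, 1952 is a Tuesday.
From January 1, 1952 to December 31, 1952 is 366 days inclusive.
366 = 7 × 52 + 2, so there are 52 full weeks plus 2 extra days.
Each full week contributes one Thursday: 52 so far.
The 2 extra days are Tue, Wed — none qualify.
Total: 52 + 0 = 52.

52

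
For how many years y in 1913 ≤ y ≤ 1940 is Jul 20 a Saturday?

Day of week of July 20 in each year:
1913: Sun, 1914: Mon, 1915: Tue, 1916: Thu, 1917: Fri, 1918: Sat ✓, 1919: Sun, 1920: Tue, 1921: Wed, 1922: Thu, 1923: Fri, 1924: Sun, 1925: Mon, 1926: Tue, 1927: Wed, 1928: Fri, 1929: Sat ✓, 1930: Sun, 1931: Mon, 1932: Wed, 1933: Thu, 1934: Fri, 1935: Sat ✓, 1936: Mon, 1937: Tue, 1938: Wed, 1939: Thu, 1940: Sat ✓
Saturdays: 1918, 1929, 1935, 1940.

4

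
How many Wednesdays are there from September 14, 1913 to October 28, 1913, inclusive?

6 Wednesdays

September 14, 1913 is a Sunday.
From September 14, 1913 to October 28, 1913 is 45 days inclusive.
45 = 7 × 6 + 3, so there are 6 full weeks plus 3 extra days.
Each full week contributes one Wednesday: 6 so far.
The 3 extra days are Sunday, Monday, Tuesday — none qualify.
Total: 6 + 0 = 6.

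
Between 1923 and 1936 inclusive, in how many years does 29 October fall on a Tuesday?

2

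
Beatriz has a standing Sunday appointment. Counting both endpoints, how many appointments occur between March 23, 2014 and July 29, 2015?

71 Sundays

March 23, 2014 is a Sunday.
The range spans 494 days (inclusive of both endpoints).
494 = 7 × 70 + 4, so there are 70 full weeks plus 4 extra days.
Each full week contributes one Sunday: 70 so far.
The 4 extra days are Sun, Mon, Tue, Wed — 1 of them qualifies.
Total: 70 + 1 = 71.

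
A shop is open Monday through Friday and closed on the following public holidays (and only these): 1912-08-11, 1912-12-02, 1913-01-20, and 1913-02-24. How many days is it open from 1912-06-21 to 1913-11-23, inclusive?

368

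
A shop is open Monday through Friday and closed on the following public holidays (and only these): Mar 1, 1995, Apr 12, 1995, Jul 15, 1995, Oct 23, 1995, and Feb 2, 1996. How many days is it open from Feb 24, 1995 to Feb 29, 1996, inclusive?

261

Feb 24, 1995 is a Friday.
From Feb 24, 1995 to Feb 29, 1996 is 371 days inclusive.
371 = 7 × 53, so the span is exactly 53 full weeks.
Each full week contributes 5 weekdays (Mon–Fri): 53 × 5 = 265.
Total: 265.
Holidays: Mar 1, 1995 (Wed); Apr 12, 1995 (Wed); Jul 15, 1995 (Sat); Oct 23, 1995 (Mon); Feb 2, 1996 (Fri).
4 of the 5 holidays fall on weekdays; the rest are weekends and were already excluded.
Business days: 265 − 4 = 261.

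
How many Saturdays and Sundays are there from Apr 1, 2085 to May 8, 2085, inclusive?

11

Apr 1, 2085 is a Sunday.
The range spans 38 days (inclusive of both endpoints).
38 = 7 × 5 + 3, so there are 5 full weeks plus 3 extra days.
Each full week contributes 2 weekend days (Sat, Sun): 5 × 2 = 10.
The 3 extra days are Sun, Mon, Tue — 1 of them qualifies.
Total: 10 + 1 = 11.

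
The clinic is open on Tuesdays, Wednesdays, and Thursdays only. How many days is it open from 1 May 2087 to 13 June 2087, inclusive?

19

1 May 2087 is a Thursday.
From 1 May 2087 to 13 June 2087 is 44 days inclusive.
44 = 7 × 6 + 2, so there are 6 full weeks plus 2 extra days.
Each full week contributes 3 days from the set (Tue, Wed, Thu): 6 × 3 = 18.
The 2 extra days are Thu, Fri — 1 of them qualifies.
Total: 18 + 1 = 19.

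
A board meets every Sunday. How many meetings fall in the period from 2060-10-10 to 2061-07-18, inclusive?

41 Sundays

2060-10-10 is a Sunday.
That's 282 days from start to end, counting both.
282 = 7 × 40 + 2, so there are 40 full weeks plus 2 extra days.
Each full week contributes one Sunday: 40 so far.
The 2 extra days are Sunday, Monday — 1 of them qualifies.
Total: 40 + 1 = 41.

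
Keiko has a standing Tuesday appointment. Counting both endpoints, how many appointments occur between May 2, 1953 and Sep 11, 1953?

19

May 2, 1953 is a Saturday.
That's 133 days from start to end, counting both.
133 = 7 × 19, so the span is exactly 19 full weeks.
Each full week contributes one Tuesday: 19 so far.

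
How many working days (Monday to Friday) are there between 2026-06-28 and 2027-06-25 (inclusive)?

2026-06-28 is a Sunday.
From 2026-06-28 to 2027-06-25 is 363 days inclusive.
363 = 7 × 51 + 6, so there are 51 full weeks plus 6 extra days.
Each full week contributes 5 weekdays (Mon–Fri): 51 × 5 = 255.
The 6 extra days are Sunday, Monday, Tuesday, Wednesday, Thursday, Friday — 5 of them qualify.
Total: 255 + 5 = 260.

260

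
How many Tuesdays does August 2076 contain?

Aug 1, 2076 is a Saturday.
That's 31 days from start to end, counting both.
31 = 7 × 4 + 3, so there are 4 full weeks plus 3 extra days.
Each full week contributes one Tuesday: 4 so far.
The 3 extra days are Sat, Sun, Mon — none qualify.
Total: 4 + 0 = 4.

4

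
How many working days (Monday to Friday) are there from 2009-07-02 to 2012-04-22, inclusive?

732

2009-07-02 is a Thursday.
The range spans 1026 days (inclusive of both endpoints).
1026 = 7 × 146 + 4, so there are 146 full weeks plus 4 extra days.
Each full week contributes 5 weekdays (Mon–Fri): 146 × 5 = 730.
The 4 extra days are Thu, Fri, Sat, Sun — 2 of them qualify.
Total: 730 + 2 = 732.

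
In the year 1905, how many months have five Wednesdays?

4

A month has five Wednesdays exactly when Wednesday falls within its first (length − 28) days.
Jan: 31 days, starts Sun → 5 of Sun, Mon, Tue
Feb: 28 days, starts Wed → 5 of (none)
Mar: 31 days, starts Wed → 5 of Wed, Thu, Fri ✓
Apr: 30 days, starts Sat → 5 of Sat, Sun
May: 31 days, starts Mon → 5 of Mon, Tue, Wed ✓
Jun: 30 days, starts Thu → 5 of Thu, Fri
Jul: 31 days, starts Sat → 5 of Sat, Sun, Mon
Aug: 31 days, starts Tue → 5 of Tue, Wed, Thu ✓
Sep: 30 days, starts Fri → 5 of Fri, Sat
Oct: 31 days, starts Sun → 5 of Sun, Mon, Tue
Nov: 30 days, starts Wed → 5 of Wed, Thu ✓
Dec: 31 days, starts Fri → 5 of Fri, Sat, Sun
Months with five Wednesdays: Mar, May, Aug, Nov.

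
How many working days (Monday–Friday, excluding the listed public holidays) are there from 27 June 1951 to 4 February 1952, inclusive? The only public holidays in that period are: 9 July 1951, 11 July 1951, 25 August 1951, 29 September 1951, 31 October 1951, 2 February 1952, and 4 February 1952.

155

27 June 1951 is a Wednesday.
From 27 June 1951 to 4 February 1952 is 223 days inclusive.
223 = 7 × 31 + 6, so there are 31 full weeks plus 6 extra days.
Each full week contributes 5 weekdays (Mon–Fri): 31 × 5 = 155.
The 6 extra days are Wednesday, Thursday, Friday, Saturday, Sunday, Monday — 4 of them qualify.
Total: 155 + 4 = 159.
Holidays: 9 July 1951 (Mon); 11 July 1951 (Wed); 25 August 1951 (Sat); 29 September 1951 (Sat); 31 October 1951 (Wed); 2 February 1952 (Sat); 4 February 1952 (Mon).
4 of the 7 holidays fall on weekdays; the rest are weekends and were already excluded.
Business days: 159 − 4 = 155.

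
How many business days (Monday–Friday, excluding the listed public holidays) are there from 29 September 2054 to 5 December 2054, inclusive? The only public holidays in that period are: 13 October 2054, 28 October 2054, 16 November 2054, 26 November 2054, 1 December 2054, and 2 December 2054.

43 business days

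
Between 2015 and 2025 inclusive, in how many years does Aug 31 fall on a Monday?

Day of week of August 31 in each year:
2015: Mon ✓, 2016: Wed, 2017: Thu, 2018: Fri, 2019: Sat, 2020: Mon ✓, 2021: Tue, 2022: Wed, 2023: Thu, 2024: Sat, 2025: Sun
Mondays: 2015, 2020.

2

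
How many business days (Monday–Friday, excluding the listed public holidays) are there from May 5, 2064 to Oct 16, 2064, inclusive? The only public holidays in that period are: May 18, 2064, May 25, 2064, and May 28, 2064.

118 business days

May 5, 2064 is a Monday.
That's 165 days from start to end, counting both.
165 = 7 × 23 + 4, so there are 23 full weeks plus 4 extra days.
Each full week contributes 5 weekdays (Mon–Fri): 23 × 5 = 115.
The 4 extra days are Monday, Tuesday, Wednesday, Thursday — 4 of them qualify.
Total: 115 + 4 = 119.
Holidays: May 18, 2064 (Sun); May 25, 2064 (Sun); May 28, 2064 (Wed).
1 of the 3 holidays fall on weekdays; the rest are weekends and were already excluded.
Business days: 119 − 1 = 118.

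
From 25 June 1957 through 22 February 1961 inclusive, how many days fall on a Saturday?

25 June 1957 is a Tuesday.
The range spans 1339 days (inclusive of both endpoints).
1339 = 7 × 191 + 2, so there are 191 full weeks plus 2 extra days.
Each full week contributes one Saturday: 191 so far.
The 2 extra days are Tue, Wed — none qualify.
Total: 191 + 0 = 191.

191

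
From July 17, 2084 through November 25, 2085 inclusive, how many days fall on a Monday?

71

July 17, 2084 is a Monday.
The range spans 497 days (inclusive of both endpoints).
497 = 7 × 71, so the span is exactly 71 full weeks.
Each full week contributes one Monday: 71 so far.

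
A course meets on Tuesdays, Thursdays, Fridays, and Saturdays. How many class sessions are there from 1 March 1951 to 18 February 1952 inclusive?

1 March 1951 is a Thursday.
The range spans 355 days (inclusive of both endpoints).
355 = 7 × 50 + 5, so there are 50 full weeks plus 5 extra days.
Each full week contributes 4 days from the set (Tue, Thu, Fri, Sat): 50 × 4 = 200.
The 5 extra days are Thursday, Friday, Saturday, Sunday, Monday — 3 of them qualify.
Total: 200 + 3 = 203.

203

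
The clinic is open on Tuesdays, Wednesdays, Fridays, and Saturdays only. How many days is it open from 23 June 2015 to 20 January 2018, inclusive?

540

23 June 2015 is a Tuesday.
That's 943 days from start to end, counting both.
943 = 7 × 134 + 5, so there are 134 full weeks plus 5 extra days.
Each full week contributes 4 days from the set (Tue, Wed, Fri, Sat): 134 × 4 = 536.
The 5 extra days are Tuesday, Wednesday, Thursday, Friday, Saturday — 4 of them qualify.
Total: 536 + 4 = 540.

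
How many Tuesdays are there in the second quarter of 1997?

13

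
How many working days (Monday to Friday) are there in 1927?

260 weekdays

1927-01-01 is a Saturday.
That's 365 days from start to end, counting both.
365 = 7 × 52 + 1, so there are 52 full weeks plus 1 extra day.
Each full week contributes 5 weekdays (Mon–Fri): 52 × 5 = 260.
The 1 extra day is Saturday — none qualify.
Total: 260 + 0 = 260.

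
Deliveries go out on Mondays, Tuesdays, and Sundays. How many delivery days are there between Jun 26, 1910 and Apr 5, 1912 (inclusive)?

279

Jun 26, 1910 is a Sunday.
That's 650 days from start to end, counting both.
650 = 7 × 92 + 6, so there are 92 full weeks plus 6 extra days.
Each full week contributes 3 days from the set (Mon, Tue, Sun): 92 × 3 = 276.
The 6 extra days are Sun, Mon, Tue, Wed, Thu, Fri — 3 of them qualify.
Total: 276 + 3 = 279.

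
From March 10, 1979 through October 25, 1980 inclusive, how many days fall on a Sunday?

85 Sundays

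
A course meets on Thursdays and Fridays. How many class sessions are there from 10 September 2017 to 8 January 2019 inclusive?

138

10 September 2017 is a Sunday.
That's 486 days from start to end, counting both.
486 = 7 × 69 + 3, so there are 69 full weeks plus 3 extra days.
Each full week contributes 2 days from the set (Thu, Fri): 69 × 2 = 138.
The 3 extra days are Sun, Mon, Tue — none qualify.
Total: 138 + 0 = 138.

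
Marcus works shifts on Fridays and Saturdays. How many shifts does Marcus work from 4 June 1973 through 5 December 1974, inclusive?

156

4 June 1973 is a Monday.
The range spans 550 days (inclusive of both endpoints).
550 = 7 × 78 + 4, so there are 78 full weeks plus 4 extra days.
Each full week contributes 2 days from the set (Fri, Sat): 78 × 2 = 156.
The 4 extra days are Monday, Tuesday, Wednesday, Thursday — none qualify.
Total: 156 + 0 = 156.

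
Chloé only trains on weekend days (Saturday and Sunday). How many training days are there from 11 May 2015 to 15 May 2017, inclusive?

210

11 May 2015 is a Monday.
That's 736 days from start to end, counting both.
736 = 7 × 105 + 1, so there are 105 full weeks plus 1 extra day.
Each full week contributes 2 weekend days (Sat, Sun): 105 × 2 = 210.
The 1 extra day is Mon — none qualify.
Total: 210 + 0 = 210.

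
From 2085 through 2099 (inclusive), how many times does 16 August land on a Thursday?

3

Day of week of August 16 in each year:
2085: Thu ✓, 2086: Fri, 2087: Sat, 2088: Mon, 2089: Tue, 2090: Wed, 2091: Thu ✓, 2092: Sat, 2093: Sun, 2094: Mon, 2095: Tue, 2096: Thu ✓, 2097: Fri, 2098: Sat, 2099: Sun
Thursdays: 2085, 2091, 2096.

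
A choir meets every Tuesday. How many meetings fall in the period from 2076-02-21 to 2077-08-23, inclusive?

2076-02-21 is a Friday.
That's 550 days from start to end, counting both.
550 = 7 × 78 + 4, so there are 78 full weeks plus 4 extra days.
Each full week contributes one Tuesday: 78 so far.
The 4 extra days are Fri, Sat, Sun, Mon — none qualify.
Total: 78 + 0 = 78.

78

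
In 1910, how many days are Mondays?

52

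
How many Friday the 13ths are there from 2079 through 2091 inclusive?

22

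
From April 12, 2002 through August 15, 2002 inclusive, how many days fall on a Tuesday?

April 12, 2002 is a Friday.
The range spans 126 days (inclusive of both endpoints).
126 = 7 × 18, so the span is exactly 18 full weeks.
Each full week contributes one Tuesday: 18 so far.
Total: 18.

18 Tuesdays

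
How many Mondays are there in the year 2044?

52

January 1, 2044 is a Friday.
The range spans 366 days (inclusive of both endpoints).
366 = 7 × 52 + 2, so there are 52 full weeks plus 2 extra days.
Each full week contributes one Monday: 52 so far.
The 2 extra days are Friday, Saturday — none qualify.
Total: 52 + 0 = 52.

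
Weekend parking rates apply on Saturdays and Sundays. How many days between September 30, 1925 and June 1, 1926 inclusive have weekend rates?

70

September 30, 1925 is a Wednesday.
From September 30, 1925 to June 1, 1926 is 245 days inclusive.
245 = 7 × 35, so the span is exactly 35 full weeks.
Each full week contributes 2 weekend days (Sat, Sun): 35 × 2 = 70.
Total: 70.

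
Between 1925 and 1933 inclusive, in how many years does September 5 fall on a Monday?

2

Day of week of September 5 in each year:
1925: Sat, 1926: Sun, 1927: Mon ✓, 1928: Wed, 1929: Thu, 1930: Fri, 1931: Sat, 1932: Mon ✓, 1933: Tue
Mondays: 1927, 1932.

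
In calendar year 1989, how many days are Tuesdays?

52

January 1, 1989 is a Sunday.
From January 1, 1989 to December 31, 1989 is 365 days inclusive.
365 = 7 × 52 + 1, so there are 52 full weeks plus 1 extra day.
Each full week contributes one Tuesday: 52 so far.
The 1 extra day is Sun — none qualify.
Total: 52 + 0 = 52.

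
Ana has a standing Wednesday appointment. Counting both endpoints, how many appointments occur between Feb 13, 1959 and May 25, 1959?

14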